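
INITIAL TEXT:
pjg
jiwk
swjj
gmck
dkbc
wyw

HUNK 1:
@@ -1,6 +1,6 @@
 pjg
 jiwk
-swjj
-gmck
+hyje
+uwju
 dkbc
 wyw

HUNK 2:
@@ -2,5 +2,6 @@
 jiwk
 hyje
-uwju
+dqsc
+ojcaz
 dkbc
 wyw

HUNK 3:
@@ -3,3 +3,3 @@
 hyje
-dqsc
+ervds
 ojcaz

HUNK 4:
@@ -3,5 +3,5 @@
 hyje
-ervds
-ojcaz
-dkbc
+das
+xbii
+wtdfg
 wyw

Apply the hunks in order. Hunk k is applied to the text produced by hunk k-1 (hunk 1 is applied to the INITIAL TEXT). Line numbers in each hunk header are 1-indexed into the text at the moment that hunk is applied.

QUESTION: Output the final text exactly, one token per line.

Hunk 1: at line 1 remove [swjj,gmck] add [hyje,uwju] -> 6 lines: pjg jiwk hyje uwju dkbc wyw
Hunk 2: at line 2 remove [uwju] add [dqsc,ojcaz] -> 7 lines: pjg jiwk hyje dqsc ojcaz dkbc wyw
Hunk 3: at line 3 remove [dqsc] add [ervds] -> 7 lines: pjg jiwk hyje ervds ojcaz dkbc wyw
Hunk 4: at line 3 remove [ervds,ojcaz,dkbc] add [das,xbii,wtdfg] -> 7 lines: pjg jiwk hyje das xbii wtdfg wyw

Answer: pjg
jiwk
hyje
das
xbii
wtdfg
wyw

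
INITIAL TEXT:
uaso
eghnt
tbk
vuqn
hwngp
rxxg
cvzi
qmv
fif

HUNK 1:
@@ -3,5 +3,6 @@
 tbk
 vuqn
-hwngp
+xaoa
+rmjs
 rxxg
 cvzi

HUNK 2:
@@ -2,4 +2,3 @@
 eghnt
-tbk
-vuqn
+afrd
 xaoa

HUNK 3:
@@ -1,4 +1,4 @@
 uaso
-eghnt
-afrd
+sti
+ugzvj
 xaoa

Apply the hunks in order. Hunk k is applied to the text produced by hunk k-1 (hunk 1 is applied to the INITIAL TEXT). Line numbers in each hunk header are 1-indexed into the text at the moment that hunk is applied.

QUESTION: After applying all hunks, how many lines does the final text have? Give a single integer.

Hunk 1: at line 3 remove [hwngp] add [xaoa,rmjs] -> 10 lines: uaso eghnt tbk vuqn xaoa rmjs rxxg cvzi qmv fif
Hunk 2: at line 2 remove [tbk,vuqn] add [afrd] -> 9 lines: uaso eghnt afrd xaoa rmjs rxxg cvzi qmv fif
Hunk 3: at line 1 remove [eghnt,afrd] add [sti,ugzvj] -> 9 lines: uaso sti ugzvj xaoa rmjs rxxg cvzi qmv fif
Final line count: 9

Answer: 9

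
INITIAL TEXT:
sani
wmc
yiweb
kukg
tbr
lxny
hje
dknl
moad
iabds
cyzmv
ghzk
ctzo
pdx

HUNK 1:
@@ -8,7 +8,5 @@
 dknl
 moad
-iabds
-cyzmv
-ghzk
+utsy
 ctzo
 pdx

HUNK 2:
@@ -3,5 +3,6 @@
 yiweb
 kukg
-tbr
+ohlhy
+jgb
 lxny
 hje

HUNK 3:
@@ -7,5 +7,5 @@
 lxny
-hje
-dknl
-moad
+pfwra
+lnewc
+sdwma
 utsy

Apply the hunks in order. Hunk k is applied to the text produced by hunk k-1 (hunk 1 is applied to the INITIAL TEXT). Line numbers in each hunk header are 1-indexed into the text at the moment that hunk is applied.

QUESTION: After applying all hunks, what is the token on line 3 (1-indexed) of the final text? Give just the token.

Answer: yiweb

Derivation:
Hunk 1: at line 8 remove [iabds,cyzmv,ghzk] add [utsy] -> 12 lines: sani wmc yiweb kukg tbr lxny hje dknl moad utsy ctzo pdx
Hunk 2: at line 3 remove [tbr] add [ohlhy,jgb] -> 13 lines: sani wmc yiweb kukg ohlhy jgb lxny hje dknl moad utsy ctzo pdx
Hunk 3: at line 7 remove [hje,dknl,moad] add [pfwra,lnewc,sdwma] -> 13 lines: sani wmc yiweb kukg ohlhy jgb lxny pfwra lnewc sdwma utsy ctzo pdx
Final line 3: yiweb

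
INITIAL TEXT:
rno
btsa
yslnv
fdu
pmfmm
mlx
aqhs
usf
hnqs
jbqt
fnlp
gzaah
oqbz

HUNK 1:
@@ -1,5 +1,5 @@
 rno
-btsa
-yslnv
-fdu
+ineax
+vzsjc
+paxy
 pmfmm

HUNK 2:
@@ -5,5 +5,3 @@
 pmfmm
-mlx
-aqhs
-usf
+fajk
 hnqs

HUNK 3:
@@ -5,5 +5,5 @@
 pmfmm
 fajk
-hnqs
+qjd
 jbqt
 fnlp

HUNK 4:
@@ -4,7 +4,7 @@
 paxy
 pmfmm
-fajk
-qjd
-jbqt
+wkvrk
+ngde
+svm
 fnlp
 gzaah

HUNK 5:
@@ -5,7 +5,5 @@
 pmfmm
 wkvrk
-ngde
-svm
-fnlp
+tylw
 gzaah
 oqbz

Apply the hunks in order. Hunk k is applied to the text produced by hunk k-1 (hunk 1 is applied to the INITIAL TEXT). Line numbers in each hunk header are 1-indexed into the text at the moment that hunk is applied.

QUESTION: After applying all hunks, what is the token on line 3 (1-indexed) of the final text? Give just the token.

Hunk 1: at line 1 remove [btsa,yslnv,fdu] add [ineax,vzsjc,paxy] -> 13 lines: rno ineax vzsjc paxy pmfmm mlx aqhs usf hnqs jbqt fnlp gzaah oqbz
Hunk 2: at line 5 remove [mlx,aqhs,usf] add [fajk] -> 11 lines: rno ineax vzsjc paxy pmfmm fajk hnqs jbqt fnlp gzaah oqbz
Hunk 3: at line 5 remove [hnqs] add [qjd] -> 11 lines: rno ineax vzsjc paxy pmfmm fajk qjd jbqt fnlp gzaah oqbz
Hunk 4: at line 4 remove [fajk,qjd,jbqt] add [wkvrk,ngde,svm] -> 11 lines: rno ineax vzsjc paxy pmfmm wkvrk ngde svm fnlp gzaah oqbz
Hunk 5: at line 5 remove [ngde,svm,fnlp] add [tylw] -> 9 lines: rno ineax vzsjc paxy pmfmm wkvrk tylw gzaah oqbz
Final line 3: vzsjc

Answer: vzsjc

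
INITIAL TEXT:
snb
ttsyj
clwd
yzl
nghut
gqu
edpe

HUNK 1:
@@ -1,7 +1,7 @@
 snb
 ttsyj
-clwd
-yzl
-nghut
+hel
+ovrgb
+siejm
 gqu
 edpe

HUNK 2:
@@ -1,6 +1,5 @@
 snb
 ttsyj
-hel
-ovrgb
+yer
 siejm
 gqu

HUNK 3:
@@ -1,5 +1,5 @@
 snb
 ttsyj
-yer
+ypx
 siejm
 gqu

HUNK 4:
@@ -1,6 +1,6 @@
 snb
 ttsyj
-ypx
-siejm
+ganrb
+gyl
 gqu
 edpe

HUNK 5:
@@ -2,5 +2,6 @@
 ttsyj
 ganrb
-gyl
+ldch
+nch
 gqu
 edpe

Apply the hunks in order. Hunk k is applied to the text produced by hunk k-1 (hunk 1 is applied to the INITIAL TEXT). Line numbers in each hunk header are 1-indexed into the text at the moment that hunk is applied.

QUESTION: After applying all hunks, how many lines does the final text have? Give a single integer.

Answer: 7

Derivation:
Hunk 1: at line 1 remove [clwd,yzl,nghut] add [hel,ovrgb,siejm] -> 7 lines: snb ttsyj hel ovrgb siejm gqu edpe
Hunk 2: at line 1 remove [hel,ovrgb] add [yer] -> 6 lines: snb ttsyj yer siejm gqu edpe
Hunk 3: at line 1 remove [yer] add [ypx] -> 6 lines: snb ttsyj ypx siejm gqu edpe
Hunk 4: at line 1 remove [ypx,siejm] add [ganrb,gyl] -> 6 lines: snb ttsyj ganrb gyl gqu edpe
Hunk 5: at line 2 remove [gyl] add [ldch,nch] -> 7 lines: snb ttsyj ganrb ldch nch gqu edpe
Final line count: 7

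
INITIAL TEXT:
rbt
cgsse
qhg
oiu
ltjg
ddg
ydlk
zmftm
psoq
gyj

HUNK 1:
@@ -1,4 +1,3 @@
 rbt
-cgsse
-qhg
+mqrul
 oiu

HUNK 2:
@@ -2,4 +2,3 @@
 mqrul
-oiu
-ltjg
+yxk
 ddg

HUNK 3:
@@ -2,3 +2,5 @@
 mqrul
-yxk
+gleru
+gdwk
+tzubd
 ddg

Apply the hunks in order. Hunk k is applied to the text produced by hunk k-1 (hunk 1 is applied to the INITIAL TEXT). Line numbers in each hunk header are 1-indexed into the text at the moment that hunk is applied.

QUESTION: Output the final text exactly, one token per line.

Hunk 1: at line 1 remove [cgsse,qhg] add [mqrul] -> 9 lines: rbt mqrul oiu ltjg ddg ydlk zmftm psoq gyj
Hunk 2: at line 2 remove [oiu,ltjg] add [yxk] -> 8 lines: rbt mqrul yxk ddg ydlk zmftm psoq gyj
Hunk 3: at line 2 remove [yxk] add [gleru,gdwk,tzubd] -> 10 lines: rbt mqrul gleru gdwk tzubd ddg ydlk zmftm psoq gyj

Answer: rbt
mqrul
gleru
gdwk
tzubd
ddg
ydlk
zmftm
psoq
gyj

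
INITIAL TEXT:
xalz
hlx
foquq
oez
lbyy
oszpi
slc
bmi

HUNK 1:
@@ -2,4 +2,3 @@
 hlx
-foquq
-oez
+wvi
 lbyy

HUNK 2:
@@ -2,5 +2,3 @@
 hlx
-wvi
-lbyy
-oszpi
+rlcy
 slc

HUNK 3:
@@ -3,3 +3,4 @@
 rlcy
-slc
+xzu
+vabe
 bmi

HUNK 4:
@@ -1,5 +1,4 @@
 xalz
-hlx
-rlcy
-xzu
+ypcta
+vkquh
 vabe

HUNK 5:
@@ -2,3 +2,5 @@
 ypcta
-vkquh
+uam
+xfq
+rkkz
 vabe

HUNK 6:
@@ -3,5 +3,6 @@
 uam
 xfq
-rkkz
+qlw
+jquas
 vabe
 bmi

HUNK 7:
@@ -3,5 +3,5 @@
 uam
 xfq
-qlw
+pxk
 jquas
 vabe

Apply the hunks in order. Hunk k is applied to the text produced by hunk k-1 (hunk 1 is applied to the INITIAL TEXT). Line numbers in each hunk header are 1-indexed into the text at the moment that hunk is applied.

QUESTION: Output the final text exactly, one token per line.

Answer: xalz
ypcta
uam
xfq
pxk
jquas
vabe
bmi

Derivation:
Hunk 1: at line 2 remove [foquq,oez] add [wvi] -> 7 lines: xalz hlx wvi lbyy oszpi slc bmi
Hunk 2: at line 2 remove [wvi,lbyy,oszpi] add [rlcy] -> 5 lines: xalz hlx rlcy slc bmi
Hunk 3: at line 3 remove [slc] add [xzu,vabe] -> 6 lines: xalz hlx rlcy xzu vabe bmi
Hunk 4: at line 1 remove [hlx,rlcy,xzu] add [ypcta,vkquh] -> 5 lines: xalz ypcta vkquh vabe bmi
Hunk 5: at line 2 remove [vkquh] add [uam,xfq,rkkz] -> 7 lines: xalz ypcta uam xfq rkkz vabe bmi
Hunk 6: at line 3 remove [rkkz] add [qlw,jquas] -> 8 lines: xalz ypcta uam xfq qlw jquas vabe bmi
Hunk 7: at line 3 remove [qlw] add [pxk] -> 8 lines: xalz ypcta uam xfq pxk jquas vabe bmi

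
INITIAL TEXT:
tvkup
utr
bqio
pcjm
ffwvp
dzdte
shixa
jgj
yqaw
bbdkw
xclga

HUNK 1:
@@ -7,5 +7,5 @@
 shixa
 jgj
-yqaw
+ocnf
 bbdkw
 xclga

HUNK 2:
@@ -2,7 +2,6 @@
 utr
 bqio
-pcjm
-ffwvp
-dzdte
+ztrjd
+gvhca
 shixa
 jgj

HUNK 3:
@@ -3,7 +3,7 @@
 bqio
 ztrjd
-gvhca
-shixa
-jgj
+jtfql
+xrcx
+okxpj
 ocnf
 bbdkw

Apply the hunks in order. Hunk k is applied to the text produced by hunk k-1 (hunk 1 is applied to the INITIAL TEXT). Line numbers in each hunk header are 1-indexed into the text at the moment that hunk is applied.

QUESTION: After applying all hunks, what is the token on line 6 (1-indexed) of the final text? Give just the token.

Answer: xrcx

Derivation:
Hunk 1: at line 7 remove [yqaw] add [ocnf] -> 11 lines: tvkup utr bqio pcjm ffwvp dzdte shixa jgj ocnf bbdkw xclga
Hunk 2: at line 2 remove [pcjm,ffwvp,dzdte] add [ztrjd,gvhca] -> 10 lines: tvkup utr bqio ztrjd gvhca shixa jgj ocnf bbdkw xclga
Hunk 3: at line 3 remove [gvhca,shixa,jgj] add [jtfql,xrcx,okxpj] -> 10 lines: tvkup utr bqio ztrjd jtfql xrcx okxpj ocnf bbdkw xclga
Final line 6: xrcx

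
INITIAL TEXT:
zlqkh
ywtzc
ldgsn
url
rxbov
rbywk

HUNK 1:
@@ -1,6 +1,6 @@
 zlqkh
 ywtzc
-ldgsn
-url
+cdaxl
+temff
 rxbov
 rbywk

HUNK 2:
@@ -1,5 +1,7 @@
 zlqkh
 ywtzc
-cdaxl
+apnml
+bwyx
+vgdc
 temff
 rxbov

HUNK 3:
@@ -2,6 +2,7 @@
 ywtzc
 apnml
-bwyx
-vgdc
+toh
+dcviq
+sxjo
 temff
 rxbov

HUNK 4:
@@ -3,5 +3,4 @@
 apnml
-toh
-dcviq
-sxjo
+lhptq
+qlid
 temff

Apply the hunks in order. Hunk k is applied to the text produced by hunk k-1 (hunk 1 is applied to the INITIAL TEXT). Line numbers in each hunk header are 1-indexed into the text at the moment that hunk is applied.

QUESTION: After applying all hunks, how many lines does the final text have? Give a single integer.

Answer: 8

Derivation:
Hunk 1: at line 1 remove [ldgsn,url] add [cdaxl,temff] -> 6 lines: zlqkh ywtzc cdaxl temff rxbov rbywk
Hunk 2: at line 1 remove [cdaxl] add [apnml,bwyx,vgdc] -> 8 lines: zlqkh ywtzc apnml bwyx vgdc temff rxbov rbywk
Hunk 3: at line 2 remove [bwyx,vgdc] add [toh,dcviq,sxjo] -> 9 lines: zlqkh ywtzc apnml toh dcviq sxjo temff rxbov rbywk
Hunk 4: at line 3 remove [toh,dcviq,sxjo] add [lhptq,qlid] -> 8 lines: zlqkh ywtzc apnml lhptq qlid temff rxbov rbywk
Final line count: 8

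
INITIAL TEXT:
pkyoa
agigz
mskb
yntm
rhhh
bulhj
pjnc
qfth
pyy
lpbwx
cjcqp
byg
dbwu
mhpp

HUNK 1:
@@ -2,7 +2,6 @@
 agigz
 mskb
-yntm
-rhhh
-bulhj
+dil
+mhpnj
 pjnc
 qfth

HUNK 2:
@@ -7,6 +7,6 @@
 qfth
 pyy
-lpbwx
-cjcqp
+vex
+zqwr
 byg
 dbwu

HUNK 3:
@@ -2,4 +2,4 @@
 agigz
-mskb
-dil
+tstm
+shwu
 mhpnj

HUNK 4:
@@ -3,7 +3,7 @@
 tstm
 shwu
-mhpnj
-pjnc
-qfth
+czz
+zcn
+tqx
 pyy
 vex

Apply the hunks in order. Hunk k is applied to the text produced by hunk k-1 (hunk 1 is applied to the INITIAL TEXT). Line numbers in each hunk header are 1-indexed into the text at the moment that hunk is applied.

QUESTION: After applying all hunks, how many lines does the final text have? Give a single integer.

Hunk 1: at line 2 remove [yntm,rhhh,bulhj] add [dil,mhpnj] -> 13 lines: pkyoa agigz mskb dil mhpnj pjnc qfth pyy lpbwx cjcqp byg dbwu mhpp
Hunk 2: at line 7 remove [lpbwx,cjcqp] add [vex,zqwr] -> 13 lines: pkyoa agigz mskb dil mhpnj pjnc qfth pyy vex zqwr byg dbwu mhpp
Hunk 3: at line 2 remove [mskb,dil] add [tstm,shwu] -> 13 lines: pkyoa agigz tstm shwu mhpnj pjnc qfth pyy vex zqwr byg dbwu mhpp
Hunk 4: at line 3 remove [mhpnj,pjnc,qfth] add [czz,zcn,tqx] -> 13 lines: pkyoa agigz tstm shwu czz zcn tqx pyy vex zqwr byg dbwu mhpp
Final line count: 13

Answer: 13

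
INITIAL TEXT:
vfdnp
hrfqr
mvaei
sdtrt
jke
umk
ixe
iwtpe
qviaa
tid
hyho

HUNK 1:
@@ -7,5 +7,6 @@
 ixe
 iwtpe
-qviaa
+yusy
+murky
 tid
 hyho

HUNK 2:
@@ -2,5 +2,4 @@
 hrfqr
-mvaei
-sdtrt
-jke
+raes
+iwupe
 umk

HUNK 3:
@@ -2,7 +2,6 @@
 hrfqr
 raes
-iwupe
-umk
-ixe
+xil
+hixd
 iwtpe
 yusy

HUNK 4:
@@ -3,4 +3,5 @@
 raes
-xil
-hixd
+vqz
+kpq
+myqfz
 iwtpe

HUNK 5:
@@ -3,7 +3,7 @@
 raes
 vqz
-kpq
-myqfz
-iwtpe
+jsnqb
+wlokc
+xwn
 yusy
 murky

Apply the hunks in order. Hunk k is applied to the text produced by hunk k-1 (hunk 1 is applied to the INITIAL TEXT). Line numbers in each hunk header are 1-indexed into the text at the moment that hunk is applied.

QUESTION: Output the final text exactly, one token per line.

Hunk 1: at line 7 remove [qviaa] add [yusy,murky] -> 12 lines: vfdnp hrfqr mvaei sdtrt jke umk ixe iwtpe yusy murky tid hyho
Hunk 2: at line 2 remove [mvaei,sdtrt,jke] add [raes,iwupe] -> 11 lines: vfdnp hrfqr raes iwupe umk ixe iwtpe yusy murky tid hyho
Hunk 3: at line 2 remove [iwupe,umk,ixe] add [xil,hixd] -> 10 lines: vfdnp hrfqr raes xil hixd iwtpe yusy murky tid hyho
Hunk 4: at line 3 remove [xil,hixd] add [vqz,kpq,myqfz] -> 11 lines: vfdnp hrfqr raes vqz kpq myqfz iwtpe yusy murky tid hyho
Hunk 5: at line 3 remove [kpq,myqfz,iwtpe] add [jsnqb,wlokc,xwn] -> 11 lines: vfdnp hrfqr raes vqz jsnqb wlokc xwn yusy murky tid hyho

Answer: vfdnp
hrfqr
raes
vqz
jsnqb
wlokc
xwn
yusy
murky
tid
hyho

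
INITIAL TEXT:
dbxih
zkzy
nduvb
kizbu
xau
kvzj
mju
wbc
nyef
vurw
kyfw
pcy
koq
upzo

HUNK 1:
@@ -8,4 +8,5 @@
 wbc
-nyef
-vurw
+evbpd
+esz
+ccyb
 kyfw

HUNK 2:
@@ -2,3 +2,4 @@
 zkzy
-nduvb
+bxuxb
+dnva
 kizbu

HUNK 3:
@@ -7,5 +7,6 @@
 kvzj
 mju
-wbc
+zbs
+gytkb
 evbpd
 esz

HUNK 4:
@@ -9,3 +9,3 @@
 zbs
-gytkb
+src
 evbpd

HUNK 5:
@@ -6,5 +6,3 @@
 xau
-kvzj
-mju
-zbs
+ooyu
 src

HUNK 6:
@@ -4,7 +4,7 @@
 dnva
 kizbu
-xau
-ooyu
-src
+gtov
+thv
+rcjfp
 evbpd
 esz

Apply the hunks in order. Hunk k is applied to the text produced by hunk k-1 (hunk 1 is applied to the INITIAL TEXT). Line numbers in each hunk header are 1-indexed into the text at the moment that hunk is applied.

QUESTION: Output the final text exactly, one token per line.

Answer: dbxih
zkzy
bxuxb
dnva
kizbu
gtov
thv
rcjfp
evbpd
esz
ccyb
kyfw
pcy
koq
upzo

Derivation:
Hunk 1: at line 8 remove [nyef,vurw] add [evbpd,esz,ccyb] -> 15 lines: dbxih zkzy nduvb kizbu xau kvzj mju wbc evbpd esz ccyb kyfw pcy koq upzo
Hunk 2: at line 2 remove [nduvb] add [bxuxb,dnva] -> 16 lines: dbxih zkzy bxuxb dnva kizbu xau kvzj mju wbc evbpd esz ccyb kyfw pcy koq upzo
Hunk 3: at line 7 remove [wbc] add [zbs,gytkb] -> 17 lines: dbxih zkzy bxuxb dnva kizbu xau kvzj mju zbs gytkb evbpd esz ccyb kyfw pcy koq upzo
Hunk 4: at line 9 remove [gytkb] add [src] -> 17 lines: dbxih zkzy bxuxb dnva kizbu xau kvzj mju zbs src evbpd esz ccyb kyfw pcy koq upzo
Hunk 5: at line 6 remove [kvzj,mju,zbs] add [ooyu] -> 15 lines: dbxih zkzy bxuxb dnva kizbu xau ooyu src evbpd esz ccyb kyfw pcy koq upzo
Hunk 6: at line 4 remove [xau,ooyu,src] add [gtov,thv,rcjfp] -> 15 lines: dbxih zkzy bxuxb dnva kizbu gtov thv rcjfp evbpd esz ccyb kyfw pcy koq upzo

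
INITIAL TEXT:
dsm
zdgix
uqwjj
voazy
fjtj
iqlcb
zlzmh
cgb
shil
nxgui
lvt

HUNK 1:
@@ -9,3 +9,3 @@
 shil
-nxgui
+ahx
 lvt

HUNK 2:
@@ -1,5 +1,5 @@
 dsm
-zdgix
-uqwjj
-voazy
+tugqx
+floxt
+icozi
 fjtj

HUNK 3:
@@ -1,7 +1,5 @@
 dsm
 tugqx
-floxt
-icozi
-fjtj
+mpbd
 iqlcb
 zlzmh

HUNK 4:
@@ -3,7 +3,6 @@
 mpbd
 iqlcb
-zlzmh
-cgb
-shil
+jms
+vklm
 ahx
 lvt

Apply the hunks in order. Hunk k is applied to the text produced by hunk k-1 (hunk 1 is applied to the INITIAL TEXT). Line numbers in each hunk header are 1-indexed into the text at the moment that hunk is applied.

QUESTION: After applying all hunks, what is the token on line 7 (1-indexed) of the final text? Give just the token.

Hunk 1: at line 9 remove [nxgui] add [ahx] -> 11 lines: dsm zdgix uqwjj voazy fjtj iqlcb zlzmh cgb shil ahx lvt
Hunk 2: at line 1 remove [zdgix,uqwjj,voazy] add [tugqx,floxt,icozi] -> 11 lines: dsm tugqx floxt icozi fjtj iqlcb zlzmh cgb shil ahx lvt
Hunk 3: at line 1 remove [floxt,icozi,fjtj] add [mpbd] -> 9 lines: dsm tugqx mpbd iqlcb zlzmh cgb shil ahx lvt
Hunk 4: at line 3 remove [zlzmh,cgb,shil] add [jms,vklm] -> 8 lines: dsm tugqx mpbd iqlcb jms vklm ahx lvt
Final line 7: ahx

Answer: ahx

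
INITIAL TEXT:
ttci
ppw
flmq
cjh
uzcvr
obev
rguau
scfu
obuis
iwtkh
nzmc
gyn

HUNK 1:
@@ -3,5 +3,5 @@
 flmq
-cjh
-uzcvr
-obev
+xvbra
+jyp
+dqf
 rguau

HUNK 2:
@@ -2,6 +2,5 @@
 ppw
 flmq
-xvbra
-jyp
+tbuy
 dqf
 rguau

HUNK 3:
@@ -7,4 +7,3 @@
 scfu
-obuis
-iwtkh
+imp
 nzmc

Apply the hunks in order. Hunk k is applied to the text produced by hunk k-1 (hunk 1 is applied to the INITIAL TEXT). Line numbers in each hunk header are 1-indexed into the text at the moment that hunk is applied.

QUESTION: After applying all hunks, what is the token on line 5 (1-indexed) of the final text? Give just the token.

Answer: dqf

Derivation:
Hunk 1: at line 3 remove [cjh,uzcvr,obev] add [xvbra,jyp,dqf] -> 12 lines: ttci ppw flmq xvbra jyp dqf rguau scfu obuis iwtkh nzmc gyn
Hunk 2: at line 2 remove [xvbra,jyp] add [tbuy] -> 11 lines: ttci ppw flmq tbuy dqf rguau scfu obuis iwtkh nzmc gyn
Hunk 3: at line 7 remove [obuis,iwtkh] add [imp] -> 10 lines: ttci ppw flmq tbuy dqf rguau scfu imp nzmc gyn
Final line 5: dqf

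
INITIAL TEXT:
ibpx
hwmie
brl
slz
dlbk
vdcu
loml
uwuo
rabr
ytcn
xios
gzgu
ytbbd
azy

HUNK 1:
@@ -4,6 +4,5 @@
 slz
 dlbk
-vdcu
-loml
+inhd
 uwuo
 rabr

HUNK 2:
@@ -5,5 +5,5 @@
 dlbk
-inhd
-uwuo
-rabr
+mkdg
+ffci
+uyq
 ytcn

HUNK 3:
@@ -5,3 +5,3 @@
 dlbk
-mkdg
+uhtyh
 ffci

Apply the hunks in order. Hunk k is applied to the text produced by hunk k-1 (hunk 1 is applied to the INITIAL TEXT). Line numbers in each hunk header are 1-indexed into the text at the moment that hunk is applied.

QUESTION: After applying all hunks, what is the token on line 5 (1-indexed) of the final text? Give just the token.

Answer: dlbk

Derivation:
Hunk 1: at line 4 remove [vdcu,loml] add [inhd] -> 13 lines: ibpx hwmie brl slz dlbk inhd uwuo rabr ytcn xios gzgu ytbbd azy
Hunk 2: at line 5 remove [inhd,uwuo,rabr] add [mkdg,ffci,uyq] -> 13 lines: ibpx hwmie brl slz dlbk mkdg ffci uyq ytcn xios gzgu ytbbd azy
Hunk 3: at line 5 remove [mkdg] add [uhtyh] -> 13 lines: ibpx hwmie brl slz dlbk uhtyh ffci uyq ytcn xios gzgu ytbbd azy
Final line 5: dlbk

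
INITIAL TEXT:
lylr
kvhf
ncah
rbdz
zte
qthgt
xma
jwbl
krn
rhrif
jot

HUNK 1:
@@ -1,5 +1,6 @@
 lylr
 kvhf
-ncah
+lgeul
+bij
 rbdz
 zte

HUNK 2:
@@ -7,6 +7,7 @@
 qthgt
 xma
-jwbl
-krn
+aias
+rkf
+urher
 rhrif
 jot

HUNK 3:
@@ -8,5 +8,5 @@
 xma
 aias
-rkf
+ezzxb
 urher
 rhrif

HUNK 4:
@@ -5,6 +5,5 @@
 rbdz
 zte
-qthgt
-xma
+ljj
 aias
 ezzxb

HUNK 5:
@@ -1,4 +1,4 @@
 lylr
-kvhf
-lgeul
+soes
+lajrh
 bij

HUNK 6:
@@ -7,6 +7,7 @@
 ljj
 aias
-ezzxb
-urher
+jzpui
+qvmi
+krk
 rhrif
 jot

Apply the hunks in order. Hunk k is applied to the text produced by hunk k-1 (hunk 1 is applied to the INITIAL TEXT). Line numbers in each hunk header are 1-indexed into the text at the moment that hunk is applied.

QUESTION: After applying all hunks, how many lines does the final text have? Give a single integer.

Answer: 13

Derivation:
Hunk 1: at line 1 remove [ncah] add [lgeul,bij] -> 12 lines: lylr kvhf lgeul bij rbdz zte qthgt xma jwbl krn rhrif jot
Hunk 2: at line 7 remove [jwbl,krn] add [aias,rkf,urher] -> 13 lines: lylr kvhf lgeul bij rbdz zte qthgt xma aias rkf urher rhrif jot
Hunk 3: at line 8 remove [rkf] add [ezzxb] -> 13 lines: lylr kvhf lgeul bij rbdz zte qthgt xma aias ezzxb urher rhrif jot
Hunk 4: at line 5 remove [qthgt,xma] add [ljj] -> 12 lines: lylr kvhf lgeul bij rbdz zte ljj aias ezzxb urher rhrif jot
Hunk 5: at line 1 remove [kvhf,lgeul] add [soes,lajrh] -> 12 lines: lylr soes lajrh bij rbdz zte ljj aias ezzxb urher rhrif jot
Hunk 6: at line 7 remove [ezzxb,urher] add [jzpui,qvmi,krk] -> 13 lines: lylr soes lajrh bij rbdz zte ljj aias jzpui qvmi krk rhrif jot
Final line count: 13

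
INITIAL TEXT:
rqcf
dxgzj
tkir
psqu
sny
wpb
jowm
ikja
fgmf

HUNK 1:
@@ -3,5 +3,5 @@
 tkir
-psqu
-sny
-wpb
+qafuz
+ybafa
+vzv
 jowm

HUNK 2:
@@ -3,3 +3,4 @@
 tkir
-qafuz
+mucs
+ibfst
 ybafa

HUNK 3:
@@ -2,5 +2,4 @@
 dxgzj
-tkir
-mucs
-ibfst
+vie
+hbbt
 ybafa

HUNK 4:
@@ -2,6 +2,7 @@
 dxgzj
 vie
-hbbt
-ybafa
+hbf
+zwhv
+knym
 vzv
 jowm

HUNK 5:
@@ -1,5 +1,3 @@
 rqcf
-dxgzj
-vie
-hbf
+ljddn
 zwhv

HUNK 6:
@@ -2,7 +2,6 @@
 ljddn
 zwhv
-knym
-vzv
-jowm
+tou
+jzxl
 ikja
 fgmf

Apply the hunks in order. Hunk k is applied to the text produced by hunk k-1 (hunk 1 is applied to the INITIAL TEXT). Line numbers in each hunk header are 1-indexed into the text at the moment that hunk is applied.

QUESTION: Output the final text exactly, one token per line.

Answer: rqcf
ljddn
zwhv
tou
jzxl
ikja
fgmf

Derivation:
Hunk 1: at line 3 remove [psqu,sny,wpb] add [qafuz,ybafa,vzv] -> 9 lines: rqcf dxgzj tkir qafuz ybafa vzv jowm ikja fgmf
Hunk 2: at line 3 remove [qafuz] add [mucs,ibfst] -> 10 lines: rqcf dxgzj tkir mucs ibfst ybafa vzv jowm ikja fgmf
Hunk 3: at line 2 remove [tkir,mucs,ibfst] add [vie,hbbt] -> 9 lines: rqcf dxgzj vie hbbt ybafa vzv jowm ikja fgmf
Hunk 4: at line 2 remove [hbbt,ybafa] add [hbf,zwhv,knym] -> 10 lines: rqcf dxgzj vie hbf zwhv knym vzv jowm ikja fgmf
Hunk 5: at line 1 remove [dxgzj,vie,hbf] add [ljddn] -> 8 lines: rqcf ljddn zwhv knym vzv jowm ikja fgmf
Hunk 6: at line 2 remove [knym,vzv,jowm] add [tou,jzxl] -> 7 lines: rqcf ljddn zwhv tou jzxl ikja fgmf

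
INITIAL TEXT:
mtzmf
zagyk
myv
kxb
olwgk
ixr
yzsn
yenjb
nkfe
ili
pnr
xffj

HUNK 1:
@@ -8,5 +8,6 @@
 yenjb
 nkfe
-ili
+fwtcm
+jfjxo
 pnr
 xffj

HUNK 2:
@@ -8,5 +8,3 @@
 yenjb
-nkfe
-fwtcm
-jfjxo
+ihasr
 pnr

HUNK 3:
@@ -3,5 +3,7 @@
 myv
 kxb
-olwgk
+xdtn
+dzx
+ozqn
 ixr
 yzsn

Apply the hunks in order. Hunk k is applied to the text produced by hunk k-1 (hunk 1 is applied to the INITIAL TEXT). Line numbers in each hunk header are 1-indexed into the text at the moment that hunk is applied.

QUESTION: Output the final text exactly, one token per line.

Hunk 1: at line 8 remove [ili] add [fwtcm,jfjxo] -> 13 lines: mtzmf zagyk myv kxb olwgk ixr yzsn yenjb nkfe fwtcm jfjxo pnr xffj
Hunk 2: at line 8 remove [nkfe,fwtcm,jfjxo] add [ihasr] -> 11 lines: mtzmf zagyk myv kxb olwgk ixr yzsn yenjb ihasr pnr xffj
Hunk 3: at line 3 remove [olwgk] add [xdtn,dzx,ozqn] -> 13 lines: mtzmf zagyk myv kxb xdtn dzx ozqn ixr yzsn yenjb ihasr pnr xffj

Answer: mtzmf
zagyk
myv
kxb
xdtn
dzx
ozqn
ixr
yzsn
yenjb
ihasr
pnr
xffj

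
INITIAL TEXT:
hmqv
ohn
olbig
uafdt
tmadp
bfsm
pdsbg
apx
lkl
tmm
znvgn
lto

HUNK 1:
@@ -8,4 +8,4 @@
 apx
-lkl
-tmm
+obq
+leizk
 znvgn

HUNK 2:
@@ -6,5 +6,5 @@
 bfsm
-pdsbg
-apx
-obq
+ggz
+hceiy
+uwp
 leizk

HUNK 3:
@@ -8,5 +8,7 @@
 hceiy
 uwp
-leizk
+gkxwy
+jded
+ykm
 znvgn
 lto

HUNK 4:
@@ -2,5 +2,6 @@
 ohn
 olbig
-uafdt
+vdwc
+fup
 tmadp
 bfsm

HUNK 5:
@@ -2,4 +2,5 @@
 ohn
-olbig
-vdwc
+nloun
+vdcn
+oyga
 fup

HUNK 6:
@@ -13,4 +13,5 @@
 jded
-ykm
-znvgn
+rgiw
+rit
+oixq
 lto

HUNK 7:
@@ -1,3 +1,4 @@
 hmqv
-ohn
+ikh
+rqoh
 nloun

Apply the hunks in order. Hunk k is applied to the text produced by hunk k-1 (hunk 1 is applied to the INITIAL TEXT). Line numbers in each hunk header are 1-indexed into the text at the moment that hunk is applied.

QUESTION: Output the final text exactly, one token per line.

Answer: hmqv
ikh
rqoh
nloun
vdcn
oyga
fup
tmadp
bfsm
ggz
hceiy
uwp
gkxwy
jded
rgiw
rit
oixq
lto

Derivation:
Hunk 1: at line 8 remove [lkl,tmm] add [obq,leizk] -> 12 lines: hmqv ohn olbig uafdt tmadp bfsm pdsbg apx obq leizk znvgn lto
Hunk 2: at line 6 remove [pdsbg,apx,obq] add [ggz,hceiy,uwp] -> 12 lines: hmqv ohn olbig uafdt tmadp bfsm ggz hceiy uwp leizk znvgn lto
Hunk 3: at line 8 remove [leizk] add [gkxwy,jded,ykm] -> 14 lines: hmqv ohn olbig uafdt tmadp bfsm ggz hceiy uwp gkxwy jded ykm znvgn lto
Hunk 4: at line 2 remove [uafdt] add [vdwc,fup] -> 15 lines: hmqv ohn olbig vdwc fup tmadp bfsm ggz hceiy uwp gkxwy jded ykm znvgn lto
Hunk 5: at line 2 remove [olbig,vdwc] add [nloun,vdcn,oyga] -> 16 lines: hmqv ohn nloun vdcn oyga fup tmadp bfsm ggz hceiy uwp gkxwy jded ykm znvgn lto
Hunk 6: at line 13 remove [ykm,znvgn] add [rgiw,rit,oixq] -> 17 lines: hmqv ohn nloun vdcn oyga fup tmadp bfsm ggz hceiy uwp gkxwy jded rgiw rit oixq lto
Hunk 7: at line 1 remove [ohn] add [ikh,rqoh] -> 18 lines: hmqv ikh rqoh nloun vdcn oyga fup tmadp bfsm ggz hceiy uwp gkxwy jded rgiw rit oixq lto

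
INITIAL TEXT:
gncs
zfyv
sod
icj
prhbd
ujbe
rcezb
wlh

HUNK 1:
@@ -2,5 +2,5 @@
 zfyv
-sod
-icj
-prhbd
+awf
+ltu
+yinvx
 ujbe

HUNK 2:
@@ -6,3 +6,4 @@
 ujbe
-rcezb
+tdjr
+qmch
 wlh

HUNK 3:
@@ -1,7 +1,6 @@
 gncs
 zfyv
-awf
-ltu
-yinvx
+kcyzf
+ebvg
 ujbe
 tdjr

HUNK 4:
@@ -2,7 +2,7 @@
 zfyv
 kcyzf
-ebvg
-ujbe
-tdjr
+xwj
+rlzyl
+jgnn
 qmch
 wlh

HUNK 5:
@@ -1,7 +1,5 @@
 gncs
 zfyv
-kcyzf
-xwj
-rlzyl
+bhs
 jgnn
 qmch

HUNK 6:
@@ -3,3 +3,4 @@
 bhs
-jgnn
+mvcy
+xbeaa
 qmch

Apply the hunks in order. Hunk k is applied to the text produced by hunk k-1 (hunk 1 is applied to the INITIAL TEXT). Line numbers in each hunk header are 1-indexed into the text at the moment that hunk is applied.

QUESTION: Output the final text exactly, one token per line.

Answer: gncs
zfyv
bhs
mvcy
xbeaa
qmch
wlh

Derivation:
Hunk 1: at line 2 remove [sod,icj,prhbd] add [awf,ltu,yinvx] -> 8 lines: gncs zfyv awf ltu yinvx ujbe rcezb wlh
Hunk 2: at line 6 remove [rcezb] add [tdjr,qmch] -> 9 lines: gncs zfyv awf ltu yinvx ujbe tdjr qmch wlh
Hunk 3: at line 1 remove [awf,ltu,yinvx] add [kcyzf,ebvg] -> 8 lines: gncs zfyv kcyzf ebvg ujbe tdjr qmch wlh
Hunk 4: at line 2 remove [ebvg,ujbe,tdjr] add [xwj,rlzyl,jgnn] -> 8 lines: gncs zfyv kcyzf xwj rlzyl jgnn qmch wlh
Hunk 5: at line 1 remove [kcyzf,xwj,rlzyl] add [bhs] -> 6 lines: gncs zfyv bhs jgnn qmch wlh
Hunk 6: at line 3 remove [jgnn] add [mvcy,xbeaa] -> 7 lines: gncs zfyv bhs mvcy xbeaa qmch wlh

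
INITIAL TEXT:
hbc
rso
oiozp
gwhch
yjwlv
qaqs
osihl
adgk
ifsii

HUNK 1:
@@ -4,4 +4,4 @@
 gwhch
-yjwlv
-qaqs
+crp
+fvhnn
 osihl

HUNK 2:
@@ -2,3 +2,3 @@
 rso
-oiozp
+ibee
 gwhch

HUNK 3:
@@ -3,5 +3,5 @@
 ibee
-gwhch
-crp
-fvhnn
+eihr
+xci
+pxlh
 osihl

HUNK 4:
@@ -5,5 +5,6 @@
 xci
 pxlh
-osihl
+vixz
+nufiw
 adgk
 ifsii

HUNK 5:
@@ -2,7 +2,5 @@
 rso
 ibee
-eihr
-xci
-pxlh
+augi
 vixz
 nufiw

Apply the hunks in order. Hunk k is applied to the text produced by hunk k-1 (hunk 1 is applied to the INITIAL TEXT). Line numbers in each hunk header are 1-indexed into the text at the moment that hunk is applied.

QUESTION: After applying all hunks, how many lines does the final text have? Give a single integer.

Hunk 1: at line 4 remove [yjwlv,qaqs] add [crp,fvhnn] -> 9 lines: hbc rso oiozp gwhch crp fvhnn osihl adgk ifsii
Hunk 2: at line 2 remove [oiozp] add [ibee] -> 9 lines: hbc rso ibee gwhch crp fvhnn osihl adgk ifsii
Hunk 3: at line 3 remove [gwhch,crp,fvhnn] add [eihr,xci,pxlh] -> 9 lines: hbc rso ibee eihr xci pxlh osihl adgk ifsii
Hunk 4: at line 5 remove [osihl] add [vixz,nufiw] -> 10 lines: hbc rso ibee eihr xci pxlh vixz nufiw adgk ifsii
Hunk 5: at line 2 remove [eihr,xci,pxlh] add [augi] -> 8 lines: hbc rso ibee augi vixz nufiw adgk ifsii
Final line count: 8

Answer: 8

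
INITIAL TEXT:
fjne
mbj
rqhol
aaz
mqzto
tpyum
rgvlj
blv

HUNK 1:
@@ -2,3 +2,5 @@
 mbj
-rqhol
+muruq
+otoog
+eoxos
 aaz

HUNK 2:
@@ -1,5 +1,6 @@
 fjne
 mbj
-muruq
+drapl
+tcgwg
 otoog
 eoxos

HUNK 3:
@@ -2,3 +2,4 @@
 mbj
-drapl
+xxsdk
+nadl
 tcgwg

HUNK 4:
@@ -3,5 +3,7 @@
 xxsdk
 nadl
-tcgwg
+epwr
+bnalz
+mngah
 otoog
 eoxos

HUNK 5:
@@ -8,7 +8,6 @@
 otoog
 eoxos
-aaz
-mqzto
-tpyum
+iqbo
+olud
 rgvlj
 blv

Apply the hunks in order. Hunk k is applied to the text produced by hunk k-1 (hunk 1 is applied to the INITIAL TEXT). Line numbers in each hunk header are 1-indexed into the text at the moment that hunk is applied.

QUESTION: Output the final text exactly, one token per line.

Answer: fjne
mbj
xxsdk
nadl
epwr
bnalz
mngah
otoog
eoxos
iqbo
olud
rgvlj
blv

Derivation:
Hunk 1: at line 2 remove [rqhol] add [muruq,otoog,eoxos] -> 10 lines: fjne mbj muruq otoog eoxos aaz mqzto tpyum rgvlj blv
Hunk 2: at line 1 remove [muruq] add [drapl,tcgwg] -> 11 lines: fjne mbj drapl tcgwg otoog eoxos aaz mqzto tpyum rgvlj blv
Hunk 3: at line 2 remove [drapl] add [xxsdk,nadl] -> 12 lines: fjne mbj xxsdk nadl tcgwg otoog eoxos aaz mqzto tpyum rgvlj blv
Hunk 4: at line 3 remove [tcgwg] add [epwr,bnalz,mngah] -> 14 lines: fjne mbj xxsdk nadl epwr bnalz mngah otoog eoxos aaz mqzto tpyum rgvlj blv
Hunk 5: at line 8 remove [aaz,mqzto,tpyum] add [iqbo,olud] -> 13 lines: fjne mbj xxsdk nadl epwr bnalz mngah otoog eoxos iqbo olud rgvlj blv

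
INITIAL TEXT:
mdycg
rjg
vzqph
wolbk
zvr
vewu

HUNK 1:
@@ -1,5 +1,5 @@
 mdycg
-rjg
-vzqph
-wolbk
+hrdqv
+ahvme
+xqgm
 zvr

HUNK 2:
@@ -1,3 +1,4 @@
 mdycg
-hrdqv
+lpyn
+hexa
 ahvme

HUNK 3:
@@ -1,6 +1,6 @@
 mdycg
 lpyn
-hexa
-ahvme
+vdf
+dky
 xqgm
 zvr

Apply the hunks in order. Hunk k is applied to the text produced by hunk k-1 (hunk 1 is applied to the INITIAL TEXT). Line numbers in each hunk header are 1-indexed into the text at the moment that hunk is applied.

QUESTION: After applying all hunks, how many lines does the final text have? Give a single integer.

Hunk 1: at line 1 remove [rjg,vzqph,wolbk] add [hrdqv,ahvme,xqgm] -> 6 lines: mdycg hrdqv ahvme xqgm zvr vewu
Hunk 2: at line 1 remove [hrdqv] add [lpyn,hexa] -> 7 lines: mdycg lpyn hexa ahvme xqgm zvr vewu
Hunk 3: at line 1 remove [hexa,ahvme] add [vdf,dky] -> 7 lines: mdycg lpyn vdf dky xqgm zvr vewu
Final line count: 7

Answer: 7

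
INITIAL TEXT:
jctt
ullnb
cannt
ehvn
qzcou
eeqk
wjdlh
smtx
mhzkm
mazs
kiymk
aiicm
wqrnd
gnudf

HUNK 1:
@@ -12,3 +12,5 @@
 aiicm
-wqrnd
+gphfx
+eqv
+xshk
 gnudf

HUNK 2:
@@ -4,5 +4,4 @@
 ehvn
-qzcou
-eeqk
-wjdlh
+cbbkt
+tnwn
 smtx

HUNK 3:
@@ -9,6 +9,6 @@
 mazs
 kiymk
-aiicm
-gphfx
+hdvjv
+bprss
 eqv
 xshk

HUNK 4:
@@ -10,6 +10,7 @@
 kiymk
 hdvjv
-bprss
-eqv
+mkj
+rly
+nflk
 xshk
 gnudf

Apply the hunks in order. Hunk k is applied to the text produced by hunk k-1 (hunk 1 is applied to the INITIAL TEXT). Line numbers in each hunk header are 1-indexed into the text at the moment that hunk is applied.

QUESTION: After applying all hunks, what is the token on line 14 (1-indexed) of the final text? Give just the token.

Answer: nflk

Derivation:
Hunk 1: at line 12 remove [wqrnd] add [gphfx,eqv,xshk] -> 16 lines: jctt ullnb cannt ehvn qzcou eeqk wjdlh smtx mhzkm mazs kiymk aiicm gphfx eqv xshk gnudf
Hunk 2: at line 4 remove [qzcou,eeqk,wjdlh] add [cbbkt,tnwn] -> 15 lines: jctt ullnb cannt ehvn cbbkt tnwn smtx mhzkm mazs kiymk aiicm gphfx eqv xshk gnudf
Hunk 3: at line 9 remove [aiicm,gphfx] add [hdvjv,bprss] -> 15 lines: jctt ullnb cannt ehvn cbbkt tnwn smtx mhzkm mazs kiymk hdvjv bprss eqv xshk gnudf
Hunk 4: at line 10 remove [bprss,eqv] add [mkj,rly,nflk] -> 16 lines: jctt ullnb cannt ehvn cbbkt tnwn smtx mhzkm mazs kiymk hdvjv mkj rly nflk xshk gnudf
Final line 14: nflk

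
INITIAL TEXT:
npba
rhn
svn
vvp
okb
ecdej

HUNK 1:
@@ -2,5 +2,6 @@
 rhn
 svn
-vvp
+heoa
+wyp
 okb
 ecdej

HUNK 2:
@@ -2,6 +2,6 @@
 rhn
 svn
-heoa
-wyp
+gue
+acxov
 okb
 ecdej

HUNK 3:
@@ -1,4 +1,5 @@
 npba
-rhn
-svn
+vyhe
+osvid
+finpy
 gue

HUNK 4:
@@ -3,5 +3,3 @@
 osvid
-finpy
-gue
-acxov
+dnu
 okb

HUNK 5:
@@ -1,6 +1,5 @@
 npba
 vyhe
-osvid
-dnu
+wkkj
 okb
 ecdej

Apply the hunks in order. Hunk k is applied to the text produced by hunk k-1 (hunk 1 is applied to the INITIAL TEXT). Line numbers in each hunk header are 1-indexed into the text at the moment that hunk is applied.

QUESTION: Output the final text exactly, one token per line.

Hunk 1: at line 2 remove [vvp] add [heoa,wyp] -> 7 lines: npba rhn svn heoa wyp okb ecdej
Hunk 2: at line 2 remove [heoa,wyp] add [gue,acxov] -> 7 lines: npba rhn svn gue acxov okb ecdej
Hunk 3: at line 1 remove [rhn,svn] add [vyhe,osvid,finpy] -> 8 lines: npba vyhe osvid finpy gue acxov okb ecdej
Hunk 4: at line 3 remove [finpy,gue,acxov] add [dnu] -> 6 lines: npba vyhe osvid dnu okb ecdej
Hunk 5: at line 1 remove [osvid,dnu] add [wkkj] -> 5 lines: npba vyhe wkkj okb ecdej

Answer: npba
vyhe
wkkj
okb
ecdej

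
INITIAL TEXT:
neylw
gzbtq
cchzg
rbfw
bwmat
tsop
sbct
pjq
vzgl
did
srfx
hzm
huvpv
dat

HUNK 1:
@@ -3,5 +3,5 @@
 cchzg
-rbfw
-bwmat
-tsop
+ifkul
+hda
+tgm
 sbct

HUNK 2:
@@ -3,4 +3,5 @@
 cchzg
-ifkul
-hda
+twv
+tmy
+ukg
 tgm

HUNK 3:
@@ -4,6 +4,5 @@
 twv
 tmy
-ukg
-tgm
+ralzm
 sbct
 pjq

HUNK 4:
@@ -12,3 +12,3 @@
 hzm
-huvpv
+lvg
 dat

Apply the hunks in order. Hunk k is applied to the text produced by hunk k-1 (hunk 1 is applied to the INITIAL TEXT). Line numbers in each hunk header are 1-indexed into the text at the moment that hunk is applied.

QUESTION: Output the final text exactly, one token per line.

Answer: neylw
gzbtq
cchzg
twv
tmy
ralzm
sbct
pjq
vzgl
did
srfx
hzm
lvg
dat

Derivation:
Hunk 1: at line 3 remove [rbfw,bwmat,tsop] add [ifkul,hda,tgm] -> 14 lines: neylw gzbtq cchzg ifkul hda tgm sbct pjq vzgl did srfx hzm huvpv dat
Hunk 2: at line 3 remove [ifkul,hda] add [twv,tmy,ukg] -> 15 lines: neylw gzbtq cchzg twv tmy ukg tgm sbct pjq vzgl did srfx hzm huvpv dat
Hunk 3: at line 4 remove [ukg,tgm] add [ralzm] -> 14 lines: neylw gzbtq cchzg twv tmy ralzm sbct pjq vzgl did srfx hzm huvpv dat
Hunk 4: at line 12 remove [huvpv] add [lvg] -> 14 lines: neylw gzbtq cchzg twv tmy ralzm sbct pjq vzgl did srfx hzm lvg dat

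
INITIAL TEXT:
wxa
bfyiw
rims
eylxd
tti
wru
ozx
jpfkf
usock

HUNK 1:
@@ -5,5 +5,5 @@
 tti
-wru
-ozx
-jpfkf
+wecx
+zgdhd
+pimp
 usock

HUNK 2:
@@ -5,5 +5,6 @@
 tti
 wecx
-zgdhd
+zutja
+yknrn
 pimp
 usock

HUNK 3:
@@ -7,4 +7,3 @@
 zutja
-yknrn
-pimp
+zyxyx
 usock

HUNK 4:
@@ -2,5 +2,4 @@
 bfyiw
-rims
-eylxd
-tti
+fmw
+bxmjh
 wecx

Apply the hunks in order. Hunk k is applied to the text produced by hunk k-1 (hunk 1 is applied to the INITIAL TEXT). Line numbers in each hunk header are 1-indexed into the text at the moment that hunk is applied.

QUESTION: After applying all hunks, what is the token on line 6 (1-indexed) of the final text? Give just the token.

Hunk 1: at line 5 remove [wru,ozx,jpfkf] add [wecx,zgdhd,pimp] -> 9 lines: wxa bfyiw rims eylxd tti wecx zgdhd pimp usock
Hunk 2: at line 5 remove [zgdhd] add [zutja,yknrn] -> 10 lines: wxa bfyiw rims eylxd tti wecx zutja yknrn pimp usock
Hunk 3: at line 7 remove [yknrn,pimp] add [zyxyx] -> 9 lines: wxa bfyiw rims eylxd tti wecx zutja zyxyx usock
Hunk 4: at line 2 remove [rims,eylxd,tti] add [fmw,bxmjh] -> 8 lines: wxa bfyiw fmw bxmjh wecx zutja zyxyx usock
Final line 6: zutja

Answer: zutja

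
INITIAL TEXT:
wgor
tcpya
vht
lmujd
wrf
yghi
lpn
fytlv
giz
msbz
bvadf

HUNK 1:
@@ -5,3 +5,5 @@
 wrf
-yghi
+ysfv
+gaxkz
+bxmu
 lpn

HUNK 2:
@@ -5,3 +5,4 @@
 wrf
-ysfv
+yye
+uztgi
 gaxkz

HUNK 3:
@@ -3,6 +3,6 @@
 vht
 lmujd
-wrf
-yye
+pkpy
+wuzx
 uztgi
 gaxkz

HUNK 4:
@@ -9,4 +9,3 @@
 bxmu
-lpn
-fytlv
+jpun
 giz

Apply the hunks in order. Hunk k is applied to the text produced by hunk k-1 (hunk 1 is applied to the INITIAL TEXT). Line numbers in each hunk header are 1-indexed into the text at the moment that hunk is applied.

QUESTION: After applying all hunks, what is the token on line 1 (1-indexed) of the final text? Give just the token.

Hunk 1: at line 5 remove [yghi] add [ysfv,gaxkz,bxmu] -> 13 lines: wgor tcpya vht lmujd wrf ysfv gaxkz bxmu lpn fytlv giz msbz bvadf
Hunk 2: at line 5 remove [ysfv] add [yye,uztgi] -> 14 lines: wgor tcpya vht lmujd wrf yye uztgi gaxkz bxmu lpn fytlv giz msbz bvadf
Hunk 3: at line 3 remove [wrf,yye] add [pkpy,wuzx] -> 14 lines: wgor tcpya vht lmujd pkpy wuzx uztgi gaxkz bxmu lpn fytlv giz msbz bvadf
Hunk 4: at line 9 remove [lpn,fytlv] add [jpun] -> 13 lines: wgor tcpya vht lmujd pkpy wuzx uztgi gaxkz bxmu jpun giz msbz bvadf
Final line 1: wgor

Answer: wgor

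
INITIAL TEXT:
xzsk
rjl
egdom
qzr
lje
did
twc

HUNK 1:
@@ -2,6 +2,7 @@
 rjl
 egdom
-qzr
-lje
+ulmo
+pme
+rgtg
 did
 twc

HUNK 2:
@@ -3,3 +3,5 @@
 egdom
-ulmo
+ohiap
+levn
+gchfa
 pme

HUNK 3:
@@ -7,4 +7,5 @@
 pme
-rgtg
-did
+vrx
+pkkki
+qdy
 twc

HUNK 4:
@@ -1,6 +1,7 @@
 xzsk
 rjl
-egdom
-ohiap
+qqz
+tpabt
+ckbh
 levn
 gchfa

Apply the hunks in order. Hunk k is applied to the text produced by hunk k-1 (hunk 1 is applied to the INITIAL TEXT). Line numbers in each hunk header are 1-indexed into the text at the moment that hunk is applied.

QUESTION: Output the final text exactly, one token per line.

Hunk 1: at line 2 remove [qzr,lje] add [ulmo,pme,rgtg] -> 8 lines: xzsk rjl egdom ulmo pme rgtg did twc
Hunk 2: at line 3 remove [ulmo] add [ohiap,levn,gchfa] -> 10 lines: xzsk rjl egdom ohiap levn gchfa pme rgtg did twc
Hunk 3: at line 7 remove [rgtg,did] add [vrx,pkkki,qdy] -> 11 lines: xzsk rjl egdom ohiap levn gchfa pme vrx pkkki qdy twc
Hunk 4: at line 1 remove [egdom,ohiap] add [qqz,tpabt,ckbh] -> 12 lines: xzsk rjl qqz tpabt ckbh levn gchfa pme vrx pkkki qdy twc

Answer: xzsk
rjl
qqz
tpabt
ckbh
levn
gchfa
pme
vrx
pkkki
qdy
twc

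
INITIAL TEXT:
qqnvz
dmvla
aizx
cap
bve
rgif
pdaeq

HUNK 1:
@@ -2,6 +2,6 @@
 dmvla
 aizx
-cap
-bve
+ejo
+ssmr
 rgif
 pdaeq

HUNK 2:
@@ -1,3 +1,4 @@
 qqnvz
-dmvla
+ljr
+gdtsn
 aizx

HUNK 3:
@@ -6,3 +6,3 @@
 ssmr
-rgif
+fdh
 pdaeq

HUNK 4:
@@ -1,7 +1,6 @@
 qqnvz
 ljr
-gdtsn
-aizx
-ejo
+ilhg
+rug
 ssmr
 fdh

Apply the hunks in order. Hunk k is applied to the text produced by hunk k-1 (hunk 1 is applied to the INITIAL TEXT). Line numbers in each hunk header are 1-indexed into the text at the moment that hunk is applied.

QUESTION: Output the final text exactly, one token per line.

Hunk 1: at line 2 remove [cap,bve] add [ejo,ssmr] -> 7 lines: qqnvz dmvla aizx ejo ssmr rgif pdaeq
Hunk 2: at line 1 remove [dmvla] add [ljr,gdtsn] -> 8 lines: qqnvz ljr gdtsn aizx ejo ssmr rgif pdaeq
Hunk 3: at line 6 remove [rgif] add [fdh] -> 8 lines: qqnvz ljr gdtsn aizx ejo ssmr fdh pdaeq
Hunk 4: at line 1 remove [gdtsn,aizx,ejo] add [ilhg,rug] -> 7 lines: qqnvz ljr ilhg rug ssmr fdh pdaeq

Answer: qqnvz
ljr
ilhg
rug
ssmr
fdh
pdaeq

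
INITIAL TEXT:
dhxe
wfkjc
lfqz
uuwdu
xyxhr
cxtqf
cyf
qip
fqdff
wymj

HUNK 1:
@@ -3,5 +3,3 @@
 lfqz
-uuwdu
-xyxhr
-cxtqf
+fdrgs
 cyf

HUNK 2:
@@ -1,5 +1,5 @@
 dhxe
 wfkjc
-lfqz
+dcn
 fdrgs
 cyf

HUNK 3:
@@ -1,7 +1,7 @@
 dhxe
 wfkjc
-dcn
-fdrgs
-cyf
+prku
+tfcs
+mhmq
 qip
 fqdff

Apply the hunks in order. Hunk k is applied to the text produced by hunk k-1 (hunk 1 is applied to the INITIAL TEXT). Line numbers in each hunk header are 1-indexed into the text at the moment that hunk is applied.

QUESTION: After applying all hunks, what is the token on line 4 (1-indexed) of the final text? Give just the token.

Hunk 1: at line 3 remove [uuwdu,xyxhr,cxtqf] add [fdrgs] -> 8 lines: dhxe wfkjc lfqz fdrgs cyf qip fqdff wymj
Hunk 2: at line 1 remove [lfqz] add [dcn] -> 8 lines: dhxe wfkjc dcn fdrgs cyf qip fqdff wymj
Hunk 3: at line 1 remove [dcn,fdrgs,cyf] add [prku,tfcs,mhmq] -> 8 lines: dhxe wfkjc prku tfcs mhmq qip fqdff wymj
Final line 4: tfcs

Answer: tfcs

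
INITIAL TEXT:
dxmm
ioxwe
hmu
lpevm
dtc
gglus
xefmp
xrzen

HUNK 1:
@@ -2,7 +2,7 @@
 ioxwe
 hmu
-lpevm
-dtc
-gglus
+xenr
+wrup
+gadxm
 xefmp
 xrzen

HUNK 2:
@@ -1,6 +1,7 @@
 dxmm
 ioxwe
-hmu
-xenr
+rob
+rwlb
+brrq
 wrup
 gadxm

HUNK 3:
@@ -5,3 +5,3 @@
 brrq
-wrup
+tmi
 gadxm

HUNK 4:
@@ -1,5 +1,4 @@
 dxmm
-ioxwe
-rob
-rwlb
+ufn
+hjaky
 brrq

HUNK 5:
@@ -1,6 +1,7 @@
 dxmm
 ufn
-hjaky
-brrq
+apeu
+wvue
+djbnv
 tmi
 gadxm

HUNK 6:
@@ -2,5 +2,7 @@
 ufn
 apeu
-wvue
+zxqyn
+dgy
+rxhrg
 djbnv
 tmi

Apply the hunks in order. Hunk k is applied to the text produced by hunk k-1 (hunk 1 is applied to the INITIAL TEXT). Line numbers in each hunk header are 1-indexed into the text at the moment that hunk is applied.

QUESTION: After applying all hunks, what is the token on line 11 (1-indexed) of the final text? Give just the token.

Hunk 1: at line 2 remove [lpevm,dtc,gglus] add [xenr,wrup,gadxm] -> 8 lines: dxmm ioxwe hmu xenr wrup gadxm xefmp xrzen
Hunk 2: at line 1 remove [hmu,xenr] add [rob,rwlb,brrq] -> 9 lines: dxmm ioxwe rob rwlb brrq wrup gadxm xefmp xrzen
Hunk 3: at line 5 remove [wrup] add [tmi] -> 9 lines: dxmm ioxwe rob rwlb brrq tmi gadxm xefmp xrzen
Hunk 4: at line 1 remove [ioxwe,rob,rwlb] add [ufn,hjaky] -> 8 lines: dxmm ufn hjaky brrq tmi gadxm xefmp xrzen
Hunk 5: at line 1 remove [hjaky,brrq] add [apeu,wvue,djbnv] -> 9 lines: dxmm ufn apeu wvue djbnv tmi gadxm xefmp xrzen
Hunk 6: at line 2 remove [wvue] add [zxqyn,dgy,rxhrg] -> 11 lines: dxmm ufn apeu zxqyn dgy rxhrg djbnv tmi gadxm xefmp xrzen
Final line 11: xrzen

Answer: xrzen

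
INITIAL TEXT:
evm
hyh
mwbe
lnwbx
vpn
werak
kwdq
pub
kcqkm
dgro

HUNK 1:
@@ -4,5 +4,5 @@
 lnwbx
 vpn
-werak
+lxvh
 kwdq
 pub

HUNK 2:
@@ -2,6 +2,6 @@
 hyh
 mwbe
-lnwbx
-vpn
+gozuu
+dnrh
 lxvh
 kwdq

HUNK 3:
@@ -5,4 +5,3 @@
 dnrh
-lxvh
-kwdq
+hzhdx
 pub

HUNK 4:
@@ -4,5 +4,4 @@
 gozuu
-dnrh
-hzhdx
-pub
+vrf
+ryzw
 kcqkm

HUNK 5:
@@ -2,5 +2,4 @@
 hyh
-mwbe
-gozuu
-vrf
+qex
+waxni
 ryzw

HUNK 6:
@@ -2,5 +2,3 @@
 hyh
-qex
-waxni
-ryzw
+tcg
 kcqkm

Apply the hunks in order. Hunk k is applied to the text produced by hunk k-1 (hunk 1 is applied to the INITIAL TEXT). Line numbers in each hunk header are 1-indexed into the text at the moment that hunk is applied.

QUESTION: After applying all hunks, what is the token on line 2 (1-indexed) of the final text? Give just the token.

Answer: hyh

Derivation:
Hunk 1: at line 4 remove [werak] add [lxvh] -> 10 lines: evm hyh mwbe lnwbx vpn lxvh kwdq pub kcqkm dgro
Hunk 2: at line 2 remove [lnwbx,vpn] add [gozuu,dnrh] -> 10 lines: evm hyh mwbe gozuu dnrh lxvh kwdq pub kcqkm dgro
Hunk 3: at line 5 remove [lxvh,kwdq] add [hzhdx] -> 9 lines: evm hyh mwbe gozuu dnrh hzhdx pub kcqkm dgro
Hunk 4: at line 4 remove [dnrh,hzhdx,pub] add [vrf,ryzw] -> 8 lines: evm hyh mwbe gozuu vrf ryzw kcqkm dgro
Hunk 5: at line 2 remove [mwbe,gozuu,vrf] add [qex,waxni] -> 7 lines: evm hyh qex waxni ryzw kcqkm dgro
Hunk 6: at line 2 remove [qex,waxni,ryzw] add [tcg] -> 5 lines: evm hyh tcg kcqkm dgro
Final line 2: hyh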